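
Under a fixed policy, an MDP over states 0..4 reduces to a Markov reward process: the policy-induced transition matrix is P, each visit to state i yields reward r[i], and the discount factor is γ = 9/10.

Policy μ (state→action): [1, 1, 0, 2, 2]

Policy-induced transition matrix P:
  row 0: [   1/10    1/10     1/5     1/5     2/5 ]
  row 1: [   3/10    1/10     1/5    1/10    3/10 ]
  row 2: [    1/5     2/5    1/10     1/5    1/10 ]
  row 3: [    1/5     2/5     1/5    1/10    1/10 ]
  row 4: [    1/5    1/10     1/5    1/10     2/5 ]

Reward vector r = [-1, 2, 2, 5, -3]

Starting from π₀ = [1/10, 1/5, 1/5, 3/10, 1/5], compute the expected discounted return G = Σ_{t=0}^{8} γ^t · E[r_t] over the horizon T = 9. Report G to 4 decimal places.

t=0: π = [0.1000, 0.2000, 0.2000, 0.3000, 0.2000], E[r] = 1.6000, γ^t·E[r] = 1.600000, running G = 1.600000
t=1: π = [0.2100, 0.2500, 0.1800, 0.1300, 0.2300], E[r] = 0.6100, γ^t·E[r] = 0.549000, running G = 2.149000
t=2: π = [0.2040, 0.1930, 0.1820, 0.1390, 0.2820], E[r] = 0.3950, γ^t·E[r] = 0.319950, running G = 2.468950
t=3: π = [0.1989, 0.1963, 0.1818, 0.1386, 0.2844], E[r] = 0.3971, γ^t·E[r] = 0.289486, running G = 2.758436
t=4: π = [0.1997, 0.1961, 0.1818, 0.1381, 0.2843], E[r] = 0.3937, γ^t·E[r] = 0.258333, running G = 3.016769
t=5: π = [0.1996, 0.1960, 0.1818, 0.1382, 0.2844], E[r] = 0.3934, γ^t·E[r] = 0.232328, running G = 3.249096
t=6: π = [0.1996, 0.1960, 0.1818, 0.1381, 0.2844], E[r] = 0.3935, γ^t·E[r] = 0.209113, running G = 3.458209
t=7: π = [0.1996, 0.1960, 0.1818, 0.1381, 0.2844], E[r] = 0.3935, γ^t·E[r] = 0.188195, running G = 3.646404
t=8: π = [0.1996, 0.1960, 0.1818, 0.1381, 0.2844], E[r] = 0.3935, γ^t·E[r] = 0.169376, running G = 3.815780

G = 3.8158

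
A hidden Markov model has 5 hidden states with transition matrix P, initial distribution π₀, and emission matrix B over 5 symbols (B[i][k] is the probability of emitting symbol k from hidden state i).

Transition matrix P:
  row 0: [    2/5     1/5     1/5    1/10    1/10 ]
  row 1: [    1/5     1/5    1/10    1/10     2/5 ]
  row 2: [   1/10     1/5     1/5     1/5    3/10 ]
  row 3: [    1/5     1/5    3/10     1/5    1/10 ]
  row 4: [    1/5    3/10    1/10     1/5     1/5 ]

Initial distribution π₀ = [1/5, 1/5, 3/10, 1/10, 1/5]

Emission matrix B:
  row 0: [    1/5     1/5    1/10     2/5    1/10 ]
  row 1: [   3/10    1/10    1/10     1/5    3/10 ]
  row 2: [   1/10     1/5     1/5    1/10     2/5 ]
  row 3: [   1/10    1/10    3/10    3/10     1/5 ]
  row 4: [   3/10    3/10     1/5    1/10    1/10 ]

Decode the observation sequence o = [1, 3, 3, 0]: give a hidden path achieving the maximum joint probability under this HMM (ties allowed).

path = [0, 0, 0, 0]

t=0: δ = [4.000e-02, 2.000e-02, 6.000e-02, 1.000e-02, 6.000e-02]  (obs o_0=1)
t=1: δ = [6.400e-03, 3.600e-03, 1.200e-03, 3.600e-03, 1.800e-03]  ψ = [0, 4, 2, 2, 2]  (obs o_1=3)
t=2: δ = [1.024e-03, 2.560e-04, 1.280e-04, 2.160e-04, 1.440e-04]  ψ = [0, 0, 0, 3, 1]  (obs o_2=3)
t=3: δ = [8.192e-05, 6.144e-05, 2.048e-05, 1.024e-05, 3.072e-05]  ψ = [0, 0, 0, 0, 0]  (obs o_3=0)
backtrack: best end state = 0; path = [0, 0, 0, 0]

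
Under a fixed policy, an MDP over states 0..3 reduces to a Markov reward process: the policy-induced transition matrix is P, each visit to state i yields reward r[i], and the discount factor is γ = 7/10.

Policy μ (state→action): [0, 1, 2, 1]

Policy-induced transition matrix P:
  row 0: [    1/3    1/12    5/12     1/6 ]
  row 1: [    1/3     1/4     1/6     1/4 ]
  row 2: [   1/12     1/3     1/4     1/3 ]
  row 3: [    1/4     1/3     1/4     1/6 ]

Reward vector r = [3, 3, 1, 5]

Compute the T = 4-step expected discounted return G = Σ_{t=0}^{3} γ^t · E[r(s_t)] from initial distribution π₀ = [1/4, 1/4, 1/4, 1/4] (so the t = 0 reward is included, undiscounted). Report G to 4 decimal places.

G = 7.4774

t=0: π = [0.2500, 0.2500, 0.2500, 0.2500], E[r] = 3.0000, γ^t·E[r] = 3.000000, running G = 3.000000
t=1: π = [0.2500, 0.2500, 0.2708, 0.2292], E[r] = 2.9167, γ^t·E[r] = 2.041667, running G = 5.041667
t=2: π = [0.2465, 0.2500, 0.2708, 0.2326], E[r] = 2.9236, γ^t·E[r] = 1.432569, running G = 6.474236
t=3: π = [0.2462, 0.2509, 0.2703, 0.2326], E[r] = 2.9248, γ^t·E[r] = 1.003196, running G = 7.477432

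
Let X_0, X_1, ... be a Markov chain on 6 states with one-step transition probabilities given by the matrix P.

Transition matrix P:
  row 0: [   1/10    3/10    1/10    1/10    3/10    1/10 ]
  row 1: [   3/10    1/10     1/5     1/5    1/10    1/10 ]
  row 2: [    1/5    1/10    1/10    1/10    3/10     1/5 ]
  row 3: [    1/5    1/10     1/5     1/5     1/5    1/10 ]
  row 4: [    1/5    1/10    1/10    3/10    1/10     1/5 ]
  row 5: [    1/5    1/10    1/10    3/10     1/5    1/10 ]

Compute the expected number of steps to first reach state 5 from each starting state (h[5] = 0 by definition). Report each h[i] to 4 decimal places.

First-step conditioning: h[5] = 0; for i ≠ 5, h[i] = 1 + Σ_k P[i][k]·h[k].
  h[0] = 1 + 1/10·h[0] + 3/10·h[1] + 1/10·h[2] + 1/10·h[3] + 3/10·h[4]
  h[1] = 1 + 3/10·h[0] + 1/10·h[1] + 1/5·h[2] + 1/5·h[3] + 1/10·h[4]
  h[2] = 1 + 1/5·h[0] + 1/10·h[1] + 1/10·h[2] + 1/10·h[3] + 3/10·h[4]
  h[3] = 1 + 1/5·h[0] + 1/10·h[1] + 1/5·h[2] + 1/5·h[3] + 1/5·h[4]
  h[4] = 1 + 1/5·h[0] + 1/10·h[1] + 1/10·h[2] + 3/10·h[3] + 1/10·h[4]
Solving the 5×5 linear system over states ≠ 5 gives exactly h = [16520/2217, 16610/2217, 4950/739, 5490/739, 5040/739, 0] (h[5] = 0 is the target).

h = [7.4515, 7.4921, 6.6982, 7.4290, 6.8200, 0.0000]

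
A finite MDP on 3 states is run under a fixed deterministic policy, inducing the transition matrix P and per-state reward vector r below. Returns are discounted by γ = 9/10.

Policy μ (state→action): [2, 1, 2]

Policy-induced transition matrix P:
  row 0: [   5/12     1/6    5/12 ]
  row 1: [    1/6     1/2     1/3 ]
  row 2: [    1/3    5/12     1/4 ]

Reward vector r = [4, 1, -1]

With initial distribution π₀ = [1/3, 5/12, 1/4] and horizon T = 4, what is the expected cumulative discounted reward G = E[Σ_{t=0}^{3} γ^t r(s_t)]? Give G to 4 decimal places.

t=0: π = [0.3333, 0.4167, 0.2500], E[r] = 1.5000, γ^t·E[r] = 1.500000, running G = 1.500000
t=1: π = [0.2917, 0.3681, 0.3403], E[r] = 1.1944, γ^t·E[r] = 1.075000, running G = 2.575000
t=2: π = [0.2963, 0.3744, 0.3293], E[r] = 1.2303, γ^t·E[r] = 0.996563, running G = 3.571563
t=3: π = [0.2956, 0.3738, 0.3306], E[r] = 1.2257, γ^t·E[r] = 0.893531, running G = 4.465094

G = 4.4651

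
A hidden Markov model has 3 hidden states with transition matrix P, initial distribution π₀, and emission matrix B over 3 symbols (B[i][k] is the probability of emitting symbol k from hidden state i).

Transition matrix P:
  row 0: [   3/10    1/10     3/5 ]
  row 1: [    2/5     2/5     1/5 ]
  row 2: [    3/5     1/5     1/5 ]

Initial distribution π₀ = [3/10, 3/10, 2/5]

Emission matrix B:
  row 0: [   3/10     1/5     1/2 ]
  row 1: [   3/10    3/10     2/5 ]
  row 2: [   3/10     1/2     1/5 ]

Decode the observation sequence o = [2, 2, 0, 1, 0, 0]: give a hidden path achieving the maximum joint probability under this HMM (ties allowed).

t=0: δ = [1.500e-01, 1.200e-01, 8.000e-02]  (obs o_0=2)
t=1: δ = [2.400e-02, 1.920e-02, 1.800e-02]  ψ = [1, 1, 0]  (obs o_1=2)
t=2: δ = [3.240e-03, 2.304e-03, 4.320e-03]  ψ = [2, 1, 0]  (obs o_2=0)
t=3: δ = [5.184e-04, 2.765e-04, 9.720e-04]  ψ = [2, 1, 0]  (obs o_3=1)
t=4: δ = [1.750e-04, 5.832e-05, 9.331e-05]  ψ = [2, 2, 0]  (obs o_4=0)
t=5: δ = [1.680e-05, 6.998e-06, 3.149e-05]  ψ = [2, 1, 0]  (obs o_5=0)
backtrack: best end state = 2; path = [0, 2, 0, 2, 0, 2]

path = [0, 2, 0, 2, 0, 2]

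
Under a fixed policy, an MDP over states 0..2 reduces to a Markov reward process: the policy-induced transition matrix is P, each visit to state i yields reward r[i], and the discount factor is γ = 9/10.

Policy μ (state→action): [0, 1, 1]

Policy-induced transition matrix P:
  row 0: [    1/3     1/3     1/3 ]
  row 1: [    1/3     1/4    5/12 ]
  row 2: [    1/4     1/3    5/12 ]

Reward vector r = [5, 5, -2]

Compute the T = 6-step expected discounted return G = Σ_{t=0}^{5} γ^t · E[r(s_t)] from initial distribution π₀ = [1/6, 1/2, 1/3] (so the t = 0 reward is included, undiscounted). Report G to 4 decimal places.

G = 10.9230

t=0: π = [0.1667, 0.5000, 0.3333], E[r] = 2.6667, γ^t·E[r] = 2.666667, running G = 2.666667
t=1: π = [0.3056, 0.2917, 0.4028], E[r] = 2.1806, γ^t·E[r] = 1.962500, running G = 4.629167
t=2: π = [0.2998, 0.3090, 0.3912], E[r] = 2.2616, γ^t·E[r] = 1.831875, running G = 6.461042
t=3: π = [0.3007, 0.3076, 0.3917], E[r] = 2.2582, γ^t·E[r] = 1.646227, running G = 8.107268
t=4: π = [0.3007, 0.3077, 0.3916], E[r] = 2.2588, γ^t·E[r] = 1.481973, running G = 9.589241
t=5: π = [0.3007, 0.3077, 0.3916], E[r] = 2.2587, γ^t·E[r] = 1.333762, running G = 10.923003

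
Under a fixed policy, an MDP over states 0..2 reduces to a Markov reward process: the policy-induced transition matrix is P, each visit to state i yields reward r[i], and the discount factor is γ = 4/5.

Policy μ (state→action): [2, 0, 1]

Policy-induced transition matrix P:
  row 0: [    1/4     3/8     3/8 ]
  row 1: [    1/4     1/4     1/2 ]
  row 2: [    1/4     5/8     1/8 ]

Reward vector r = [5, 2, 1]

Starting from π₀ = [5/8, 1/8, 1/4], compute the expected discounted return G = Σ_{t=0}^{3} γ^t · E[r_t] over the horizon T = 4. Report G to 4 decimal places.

t=0: π = [0.6250, 0.1250, 0.2500], E[r] = 3.6250, γ^t·E[r] = 3.625000, running G = 3.625000
t=1: π = [0.2500, 0.4219, 0.3281], E[r] = 2.4219, γ^t·E[r] = 1.937500, running G = 5.562500
t=2: π = [0.2500, 0.4043, 0.3457], E[r] = 2.4043, γ^t·E[r] = 1.538750, running G = 7.101250
t=3: π = [0.2500, 0.4109, 0.3391], E[r] = 2.4109, γ^t·E[r] = 1.234375, running G = 8.335625

G = 8.3356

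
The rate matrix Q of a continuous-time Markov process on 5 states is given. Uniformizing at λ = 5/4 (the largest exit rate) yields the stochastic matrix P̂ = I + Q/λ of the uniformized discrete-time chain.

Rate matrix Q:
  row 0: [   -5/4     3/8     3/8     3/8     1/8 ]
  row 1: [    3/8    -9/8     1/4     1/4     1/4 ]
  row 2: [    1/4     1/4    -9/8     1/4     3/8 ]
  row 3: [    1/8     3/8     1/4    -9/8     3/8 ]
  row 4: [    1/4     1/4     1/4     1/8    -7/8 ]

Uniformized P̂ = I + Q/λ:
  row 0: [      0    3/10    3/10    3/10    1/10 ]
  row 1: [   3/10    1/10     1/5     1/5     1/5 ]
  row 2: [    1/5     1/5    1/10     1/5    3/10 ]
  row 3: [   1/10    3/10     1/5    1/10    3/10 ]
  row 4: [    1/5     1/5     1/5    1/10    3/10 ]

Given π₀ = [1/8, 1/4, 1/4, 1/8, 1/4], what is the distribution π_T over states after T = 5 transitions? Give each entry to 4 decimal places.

π = [0.1699, 0.2131, 0.1972, 0.1750, 0.2448]

t=0: π = [0.1250, 0.2500, 0.2500, 0.1250, 0.2500]
t=1: π = [0.1875, 0.2000, 0.1875, 0.1750, 0.2500]
t=2: π = [0.1650, 0.2163, 0.2000, 0.1763, 0.2425]
t=3: π = [0.1710, 0.2125, 0.1965, 0.1746, 0.2454]
t=4: π = [0.1696, 0.2133, 0.1975, 0.1751, 0.2446]
t=5: π = [0.1699, 0.2131, 0.1972, 0.1750, 0.2448]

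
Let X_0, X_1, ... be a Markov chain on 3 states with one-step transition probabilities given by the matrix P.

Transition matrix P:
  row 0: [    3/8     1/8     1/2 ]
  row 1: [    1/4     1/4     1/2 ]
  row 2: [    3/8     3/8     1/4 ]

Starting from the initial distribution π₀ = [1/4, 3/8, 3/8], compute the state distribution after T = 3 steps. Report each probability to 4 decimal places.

π = [0.3425, 0.2571, 0.4004]

t=0: π = [0.2500, 0.3750, 0.3750]
t=1: π = [0.3281, 0.2656, 0.4063]
t=2: π = [0.3418, 0.2598, 0.3984]
t=3: π = [0.3425, 0.2571, 0.4004]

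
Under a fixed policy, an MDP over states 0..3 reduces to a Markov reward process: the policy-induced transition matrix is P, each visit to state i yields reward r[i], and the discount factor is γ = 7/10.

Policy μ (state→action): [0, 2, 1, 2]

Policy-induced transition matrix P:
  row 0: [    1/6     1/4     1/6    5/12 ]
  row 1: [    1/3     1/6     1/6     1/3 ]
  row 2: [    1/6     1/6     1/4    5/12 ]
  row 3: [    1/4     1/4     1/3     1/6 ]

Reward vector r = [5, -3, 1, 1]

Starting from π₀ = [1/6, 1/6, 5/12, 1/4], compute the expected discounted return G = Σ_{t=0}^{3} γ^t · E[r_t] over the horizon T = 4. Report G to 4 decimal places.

G = 2.6251

t=0: π = [0.1667, 0.1667, 0.4167, 0.2500], E[r] = 1.0000, γ^t·E[r] = 1.000000, running G = 1.000000
t=1: π = [0.2153, 0.2014, 0.2431, 0.3403], E[r] = 1.0556, γ^t·E[r] = 0.738889, running G = 1.738889
t=2: π = [0.2286, 0.2130, 0.2436, 0.3148], E[r] = 1.0625, γ^t·E[r] = 0.520625, running G = 2.259514
t=3: π = [0.2284, 0.2120, 0.2394, 0.3202], E[r] = 1.0658, γ^t·E[r] = 0.365562, running G = 2.625076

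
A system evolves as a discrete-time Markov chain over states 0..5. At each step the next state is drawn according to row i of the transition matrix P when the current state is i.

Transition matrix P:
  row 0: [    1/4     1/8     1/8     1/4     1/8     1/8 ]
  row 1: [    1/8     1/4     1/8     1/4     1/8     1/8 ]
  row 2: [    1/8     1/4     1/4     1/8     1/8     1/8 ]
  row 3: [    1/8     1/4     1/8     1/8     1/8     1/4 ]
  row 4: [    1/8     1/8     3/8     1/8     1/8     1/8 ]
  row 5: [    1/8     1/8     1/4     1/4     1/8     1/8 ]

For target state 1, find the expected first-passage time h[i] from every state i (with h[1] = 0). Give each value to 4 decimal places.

First-step conditioning: h[1] = 0; for i ≠ 1, h[i] = 1 + Σ_k P[i][k]·h[k].
  h[0] = 1 + 1/4·h[0] + 1/8·h[2] + 1/4·h[3] + 1/8·h[4] + 1/8·h[5]
  h[2] = 1 + 1/8·h[0] + 1/4·h[2] + 1/8·h[3] + 1/8·h[4] + 1/8·h[5]
  h[3] = 1 + 1/8·h[0] + 1/8·h[2] + 1/8·h[3] + 1/8·h[4] + 1/4·h[5]
  h[4] = 1 + 1/8·h[0] + 3/8·h[2] + 1/8·h[3] + 1/8·h[4] + 1/8·h[5]
  h[5] = 1 + 1/8·h[0] + 1/4·h[2] + 1/4·h[3] + 1/8·h[4] + 1/8·h[5]
Solving the 5×5 linear system over states ≠ 1 gives exactly h = [32320/5599, 0, 28224/5599, 28672/5599, 31752/5599, 31808/5599] (h[1] = 0 is the target).

h = [5.7725, 0.0000, 5.0409, 5.1209, 5.6710, 5.6810]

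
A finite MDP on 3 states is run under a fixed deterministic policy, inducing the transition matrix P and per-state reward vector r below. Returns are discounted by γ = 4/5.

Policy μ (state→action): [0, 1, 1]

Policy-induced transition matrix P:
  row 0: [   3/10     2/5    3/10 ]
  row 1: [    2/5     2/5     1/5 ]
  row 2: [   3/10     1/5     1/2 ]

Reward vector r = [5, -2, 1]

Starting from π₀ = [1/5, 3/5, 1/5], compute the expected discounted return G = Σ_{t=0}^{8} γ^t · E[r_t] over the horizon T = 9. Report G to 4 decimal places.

t=0: π = [0.2000, 0.6000, 0.2000], E[r] = 0.0000, γ^t·E[r] = 0.000000, running G = 0.000000
t=1: π = [0.3600, 0.3600, 0.2800], E[r] = 1.3600, γ^t·E[r] = 1.088000, running G = 1.088000
t=2: π = [0.3360, 0.3440, 0.3200], E[r] = 1.3120, γ^t·E[r] = 0.839680, running G = 1.927680
t=3: π = [0.3344, 0.3360, 0.3296], E[r] = 1.3296, γ^t·E[r] = 0.680755, running G = 2.608435
t=4: π = [0.3336, 0.3341, 0.3323], E[r] = 1.3322, γ^t·E[r] = 0.545653, running G = 3.154088
t=5: π = [0.3334, 0.3335, 0.3331], E[r] = 1.3330, γ^t·E[r] = 0.436805, running G = 3.590893
t=6: π = [0.3334, 0.3334, 0.3333], E[r] = 1.3332, γ^t·E[r] = 0.349503, running G = 3.940396
t=7: π = [0.3333, 0.3333, 0.3333], E[r] = 1.3333, γ^t·E[r] = 0.279615, running G = 4.220012
t=8: π = [0.3333, 0.3333, 0.3333], E[r] = 1.3333, γ^t·E[r] = 0.223695, running G = 4.443707

G = 4.4437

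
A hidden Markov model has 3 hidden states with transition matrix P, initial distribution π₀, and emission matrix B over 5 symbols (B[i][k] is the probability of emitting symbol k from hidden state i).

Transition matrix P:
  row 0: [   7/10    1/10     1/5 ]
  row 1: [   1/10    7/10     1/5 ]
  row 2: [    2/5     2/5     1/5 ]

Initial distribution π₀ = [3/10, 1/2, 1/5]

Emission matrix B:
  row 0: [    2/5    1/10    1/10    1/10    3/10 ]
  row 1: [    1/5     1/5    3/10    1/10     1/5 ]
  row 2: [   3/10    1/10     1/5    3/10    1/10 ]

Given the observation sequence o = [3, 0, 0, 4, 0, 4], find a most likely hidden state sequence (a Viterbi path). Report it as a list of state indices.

path = [2, 0, 0, 0, 0, 0]

t=0: δ = [3.000e-02, 5.000e-02, 6.000e-02]  (obs o_0=3)
t=1: δ = [9.600e-03, 7.000e-03, 3.600e-03]  ψ = [2, 1, 2]  (obs o_1=0)
t=2: δ = [2.688e-03, 9.800e-04, 5.760e-04]  ψ = [0, 1, 0]  (obs o_2=0)
t=3: δ = [5.645e-04, 1.372e-04, 5.376e-05]  ψ = [0, 1, 0]  (obs o_3=4)
t=4: δ = [1.581e-04, 1.921e-05, 3.387e-05]  ψ = [0, 1, 0]  (obs o_4=0)
t=5: δ = [3.319e-05, 3.161e-06, 3.161e-06]  ψ = [0, 0, 0]  (obs o_5=4)
backtrack: best end state = 0; path = [2, 0, 0, 0, 0, 0]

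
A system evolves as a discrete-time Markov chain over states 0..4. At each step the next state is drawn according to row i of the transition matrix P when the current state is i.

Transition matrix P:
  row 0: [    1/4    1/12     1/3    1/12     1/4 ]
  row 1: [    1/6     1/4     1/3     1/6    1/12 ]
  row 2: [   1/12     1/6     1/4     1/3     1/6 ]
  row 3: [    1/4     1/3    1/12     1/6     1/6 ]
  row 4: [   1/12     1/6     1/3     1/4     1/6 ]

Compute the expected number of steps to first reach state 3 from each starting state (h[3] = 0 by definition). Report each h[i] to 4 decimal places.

First-step conditioning: h[3] = 0; for i ≠ 3, h[i] = 1 + Σ_k P[i][k]·h[k].
  h[0] = 1 + 1/4·h[0] + 1/12·h[1] + 1/3·h[2] + 1/4·h[4]
  h[1] = 1 + 1/6·h[0] + 1/4·h[1] + 1/3·h[2] + 1/12·h[4]
  h[2] = 1 + 1/12·h[0] + 1/6·h[1] + 1/4·h[2] + 1/6·h[4]
  h[4] = 1 + 1/12·h[0] + 1/6·h[1] + 1/3·h[2] + 1/6·h[4]
Solving the 4×4 linear system over states ≠ 3 gives exactly h = [1716/349, 1599/349, 1332/349, 0, 1443/349] (h[3] = 0 is the target).

h = [4.9169, 4.5817, 3.8166, 0.0000, 4.1347]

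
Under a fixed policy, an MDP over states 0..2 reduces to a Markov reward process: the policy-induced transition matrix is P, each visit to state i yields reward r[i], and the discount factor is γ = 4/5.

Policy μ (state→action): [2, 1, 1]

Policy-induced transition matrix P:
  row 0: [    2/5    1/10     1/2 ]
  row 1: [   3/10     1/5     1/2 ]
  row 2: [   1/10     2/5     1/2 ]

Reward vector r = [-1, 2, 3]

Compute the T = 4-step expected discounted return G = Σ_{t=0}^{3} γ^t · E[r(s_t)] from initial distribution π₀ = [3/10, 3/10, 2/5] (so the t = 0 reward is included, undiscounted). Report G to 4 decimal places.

G = 5.0062

t=0: π = [0.3000, 0.3000, 0.4000], E[r] = 1.5000, γ^t·E[r] = 1.500000, running G = 1.500000
t=1: π = [0.2500, 0.2500, 0.5000], E[r] = 1.7500, γ^t·E[r] = 1.400000, running G = 2.900000
t=2: π = [0.2250, 0.2750, 0.5000], E[r] = 1.8250, γ^t·E[r] = 1.168000, running G = 4.068000
t=3: π = [0.2225, 0.2775, 0.5000], E[r] = 1.8325, γ^t·E[r] = 0.938240, running G = 5.006240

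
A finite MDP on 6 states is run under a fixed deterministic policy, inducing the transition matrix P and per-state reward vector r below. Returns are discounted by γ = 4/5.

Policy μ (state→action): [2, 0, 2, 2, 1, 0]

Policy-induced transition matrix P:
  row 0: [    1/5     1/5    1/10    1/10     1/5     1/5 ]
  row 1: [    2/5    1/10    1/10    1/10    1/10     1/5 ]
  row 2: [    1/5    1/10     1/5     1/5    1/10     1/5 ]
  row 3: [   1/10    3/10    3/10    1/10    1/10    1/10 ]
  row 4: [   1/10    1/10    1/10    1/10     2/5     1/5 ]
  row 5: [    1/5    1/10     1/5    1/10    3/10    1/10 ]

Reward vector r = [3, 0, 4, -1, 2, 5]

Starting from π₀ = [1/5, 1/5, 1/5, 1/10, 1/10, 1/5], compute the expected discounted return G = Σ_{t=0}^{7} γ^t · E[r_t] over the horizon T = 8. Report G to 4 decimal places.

t=0: π = [0.2000, 0.2000, 0.2000, 0.1000, 0.1000, 0.2000], E[r] = 2.5000, γ^t·E[r] = 2.500000, running G = 2.500000
t=1: π = [0.2200, 0.1400, 0.1600, 0.1200, 0.1900, 0.1700], E[r] = 2.4100, γ^t·E[r] = 1.928000, running G = 4.428000
t=2: π = [0.1970, 0.1460, 0.1570, 0.1160, 0.2130, 0.1710], E[r] = 2.3840, γ^t·E[r] = 1.525760, running G = 5.953760
t=3: π = [0.1963, 0.1429, 0.1560, 0.1157, 0.2178, 0.1713], E[r] = 2.3893, γ^t·E[r] = 1.223322, running G = 7.177082
t=4: π = [0.1952, 0.1428, 0.1559, 0.1156, 0.2192, 0.1713], E[r] = 2.3885, γ^t·E[r] = 0.978342, running G = 8.155423
t=5: π = [0.1951, 0.1426, 0.1558, 0.1156, 0.2196, 0.1713], E[r] = 2.3886, γ^t·E[r] = 0.782706, running G = 8.938129
t=6: π = [0.1950, 0.1426, 0.1558, 0.1156, 0.2196, 0.1713], E[r] = 2.3886, γ^t·E[r] = 0.626160, running G = 9.564289
t=7: π = [0.1950, 0.1426, 0.1558, 0.1156, 0.2197, 0.1713], E[r] = 2.3886, γ^t·E[r] = 0.500928, running G = 10.065217

G = 10.0652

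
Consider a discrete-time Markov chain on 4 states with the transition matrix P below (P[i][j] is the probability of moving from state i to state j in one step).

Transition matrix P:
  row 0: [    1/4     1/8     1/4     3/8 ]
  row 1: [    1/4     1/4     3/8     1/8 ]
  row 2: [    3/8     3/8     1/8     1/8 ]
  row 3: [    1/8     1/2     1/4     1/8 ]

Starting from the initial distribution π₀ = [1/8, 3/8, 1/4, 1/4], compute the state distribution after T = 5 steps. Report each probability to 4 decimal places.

t=0: π = [0.1250, 0.3750, 0.2500, 0.2500]
t=1: π = [0.2500, 0.3281, 0.2656, 0.1563]
t=2: π = [0.2637, 0.2910, 0.2578, 0.1875]
t=3: π = [0.2588, 0.2961, 0.2542, 0.1909]
t=4: π = [0.2579, 0.2971, 0.2552, 0.1897]
t=5: π = [0.2582, 0.2971, 0.2552, 0.1895]

π = [0.2582, 0.2971, 0.2552, 0.1895]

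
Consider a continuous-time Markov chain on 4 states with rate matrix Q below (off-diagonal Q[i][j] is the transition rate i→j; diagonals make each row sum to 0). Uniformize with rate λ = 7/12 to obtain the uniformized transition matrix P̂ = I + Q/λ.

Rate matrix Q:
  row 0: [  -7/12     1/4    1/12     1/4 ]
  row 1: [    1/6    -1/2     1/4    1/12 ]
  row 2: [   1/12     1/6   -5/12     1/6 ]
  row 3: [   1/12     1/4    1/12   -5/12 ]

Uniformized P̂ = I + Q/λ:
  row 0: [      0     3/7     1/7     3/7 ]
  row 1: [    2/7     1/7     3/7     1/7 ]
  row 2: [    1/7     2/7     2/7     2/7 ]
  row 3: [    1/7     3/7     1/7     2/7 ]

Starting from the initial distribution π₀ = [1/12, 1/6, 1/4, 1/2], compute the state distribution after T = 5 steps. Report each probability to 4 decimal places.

π = [0.1629, 0.3036, 0.2678, 0.2657]

t=0: π = [0.0833, 0.1667, 0.2500, 0.5000]
t=1: π = [0.1548, 0.3452, 0.2262, 0.2738]
t=2: π = [0.1701, 0.2976, 0.2738, 0.2585]
t=3: π = [0.1611, 0.3044, 0.2670, 0.2675]
t=4: π = [0.1633, 0.3034, 0.2680, 0.2652]
t=5: π = [0.1629, 0.3036, 0.2678, 0.2657]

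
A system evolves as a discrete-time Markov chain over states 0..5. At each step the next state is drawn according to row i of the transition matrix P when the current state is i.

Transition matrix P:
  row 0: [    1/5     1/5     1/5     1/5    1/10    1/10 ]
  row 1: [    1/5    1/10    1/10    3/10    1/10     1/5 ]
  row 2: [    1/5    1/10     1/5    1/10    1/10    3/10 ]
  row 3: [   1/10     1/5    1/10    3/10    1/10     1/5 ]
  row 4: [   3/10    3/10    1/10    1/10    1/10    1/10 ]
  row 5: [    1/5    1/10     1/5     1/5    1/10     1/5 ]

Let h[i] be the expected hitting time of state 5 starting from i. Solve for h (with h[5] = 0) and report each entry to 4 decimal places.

First-step conditioning: h[5] = 0; for i ≠ 5, h[i] = 1 + Σ_k P[i][k]·h[k].
  h[0] = 1 + 1/5·h[0] + 1/5·h[1] + 1/5·h[2] + 1/5·h[3] + 1/10·h[4]
  h[1] = 1 + 1/5·h[0] + 1/10·h[1] + 1/10·h[2] + 3/10·h[3] + 1/10·h[4]
  h[2] = 1 + 1/5·h[0] + 1/10·h[1] + 1/5·h[2] + 1/10·h[3] + 1/10·h[4]
  h[3] = 1 + 1/10·h[0] + 1/5·h[1] + 1/10·h[2] + 3/10·h[3] + 1/10·h[4]
  h[4] = 1 + 3/10·h[0] + 3/10·h[1] + 1/10·h[2] + 1/10·h[3] + 1/10·h[4]
Solving the 5×5 linear system over states ≠ 5 gives exactly h = [1140/193, 17780/3281, 15840/3281, 17620/3281, 19750/3281, 0] (h[5] = 0 is the target).

h = [5.9067, 5.4191, 4.8278, 5.3703, 6.0195, 0.0000]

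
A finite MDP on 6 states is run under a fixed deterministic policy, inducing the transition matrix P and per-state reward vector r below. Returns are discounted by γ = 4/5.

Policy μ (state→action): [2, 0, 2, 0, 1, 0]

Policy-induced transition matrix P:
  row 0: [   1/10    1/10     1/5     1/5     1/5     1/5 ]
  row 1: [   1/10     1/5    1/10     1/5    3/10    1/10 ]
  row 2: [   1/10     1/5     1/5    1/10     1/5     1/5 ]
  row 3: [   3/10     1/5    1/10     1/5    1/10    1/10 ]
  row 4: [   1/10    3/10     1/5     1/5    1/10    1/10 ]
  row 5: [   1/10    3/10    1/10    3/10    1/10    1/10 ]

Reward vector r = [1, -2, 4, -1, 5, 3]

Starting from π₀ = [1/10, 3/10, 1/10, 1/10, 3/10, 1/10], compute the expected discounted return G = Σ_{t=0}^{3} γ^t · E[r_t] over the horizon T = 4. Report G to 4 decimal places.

t=0: π = [0.1000, 0.3000, 0.1000, 0.1000, 0.3000, 0.1000], E[r] = 1.6000, γ^t·E[r] = 1.600000, running G = 1.600000
t=1: π = [0.1200, 0.2300, 0.1500, 0.2000, 0.1800, 0.1200], E[r] = 1.3200, γ^t·E[r] = 1.056000, running G = 2.656000
t=2: π = [0.1400, 0.2180, 0.1450, 0.1970, 0.1730, 0.1270], E[r] = 1.3330, γ^t·E[r] = 0.853120, running G = 3.509120
t=3: π = [0.1394, 0.2160, 0.1458, 0.1982, 0.1721, 0.1285], E[r] = 1.3384, γ^t·E[r] = 0.685261, running G = 4.194381

G = 4.1944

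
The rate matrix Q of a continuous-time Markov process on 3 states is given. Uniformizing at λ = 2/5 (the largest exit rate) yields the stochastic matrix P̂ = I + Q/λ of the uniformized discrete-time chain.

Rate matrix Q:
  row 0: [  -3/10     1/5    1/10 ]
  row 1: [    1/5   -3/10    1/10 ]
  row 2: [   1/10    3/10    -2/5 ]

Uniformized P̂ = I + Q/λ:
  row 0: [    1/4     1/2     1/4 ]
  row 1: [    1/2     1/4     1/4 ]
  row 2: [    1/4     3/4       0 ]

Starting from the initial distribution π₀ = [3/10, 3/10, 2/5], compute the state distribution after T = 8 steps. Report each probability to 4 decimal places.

π = [0.3600, 0.4400, 0.2000]

t=0: π = [0.3000, 0.3000, 0.4000]
t=1: π = [0.3250, 0.5250, 0.1500]
t=2: π = [0.3813, 0.4063, 0.2125]
t=3: π = [0.3516, 0.4516, 0.1969]
t=4: π = [0.3629, 0.4363, 0.2008]
t=5: π = [0.3591, 0.4411, 0.1998]
t=6: π = [0.3603, 0.4397, 0.2000]
t=7: π = [0.3599, 0.4401, 0.2000]
t=8: π = [0.3600, 0.4400, 0.2000]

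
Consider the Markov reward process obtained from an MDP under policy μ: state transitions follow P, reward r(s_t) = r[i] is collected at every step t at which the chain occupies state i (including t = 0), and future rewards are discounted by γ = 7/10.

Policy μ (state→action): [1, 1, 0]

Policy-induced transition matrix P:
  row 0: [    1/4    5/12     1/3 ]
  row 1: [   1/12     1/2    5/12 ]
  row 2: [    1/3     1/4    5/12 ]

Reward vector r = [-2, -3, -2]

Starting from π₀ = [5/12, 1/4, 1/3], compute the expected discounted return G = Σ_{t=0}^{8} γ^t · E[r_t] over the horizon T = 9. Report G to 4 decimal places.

G = -7.4892

t=0: π = [0.4167, 0.2500, 0.3333], E[r] = -2.2500, γ^t·E[r] = -2.250000, running G = -2.250000
t=1: π = [0.2361, 0.3819, 0.3819], E[r] = -2.3819, γ^t·E[r] = -1.667361, running G = -3.917361
t=2: π = [0.2182, 0.3848, 0.3970], E[r] = -2.3848, γ^t·E[r] = -1.168571, running G = -5.085932
t=3: π = [0.2189, 0.3826, 0.3985], E[r] = -2.3826, γ^t·E[r] = -0.817222, running G = -5.903154
t=4: π = [0.2194, 0.3821, 0.3984], E[r] = -2.3821, γ^t·E[r] = -0.571950, running G = -6.475104
t=5: π = [0.2195, 0.3821, 0.3984], E[r] = -2.3821, γ^t·E[r] = -0.400361, running G = -6.875465
t=6: π = [0.2195, 0.3821, 0.3984], E[r] = -2.3821, γ^t·E[r] = -0.280253, running G = -7.155718
t=7: π = [0.2195, 0.3821, 0.3984], E[r] = -2.3821, γ^t·E[r] = -0.196177, running G = -7.351895
t=8: π = [0.2195, 0.3821, 0.3984], E[r] = -2.3821, γ^t·E[r] = -0.137324, running G = -7.489219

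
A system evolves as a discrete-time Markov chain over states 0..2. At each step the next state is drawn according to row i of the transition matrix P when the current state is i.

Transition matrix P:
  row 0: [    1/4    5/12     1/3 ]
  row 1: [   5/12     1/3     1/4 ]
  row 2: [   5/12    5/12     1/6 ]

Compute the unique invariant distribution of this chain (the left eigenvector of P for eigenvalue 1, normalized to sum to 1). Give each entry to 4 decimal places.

π = [0.3571, 0.3846, 0.2582]

Balance equations π_j = Σ_i π_i·P[i][j]:
  π_0 = 1/4·π_0 + 5/12·π_1 + 5/12·π_2
  π_1 = 5/12·π_0 + 1/3·π_1 + 5/12·π_2
  normalize: π_0 + π_1 + π_2 = 1
Solving the linear system gives exactly π = [5/14, 5/13, 47/182].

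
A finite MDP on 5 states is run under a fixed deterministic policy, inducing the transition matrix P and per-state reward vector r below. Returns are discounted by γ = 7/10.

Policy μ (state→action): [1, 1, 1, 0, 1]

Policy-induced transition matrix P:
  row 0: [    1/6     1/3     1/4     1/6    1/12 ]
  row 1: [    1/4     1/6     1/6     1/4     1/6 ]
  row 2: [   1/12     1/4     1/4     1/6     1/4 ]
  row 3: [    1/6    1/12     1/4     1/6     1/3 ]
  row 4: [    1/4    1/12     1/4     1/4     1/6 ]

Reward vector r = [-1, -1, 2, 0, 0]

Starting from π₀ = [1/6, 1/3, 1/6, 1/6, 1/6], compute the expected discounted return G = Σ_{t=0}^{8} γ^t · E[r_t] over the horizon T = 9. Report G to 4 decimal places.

t=0: π = [0.1667, 0.3333, 0.1667, 0.1667, 0.1667], E[r] = -0.1667, γ^t·E[r] = -0.166667, running G = -0.166667
t=1: π = [0.1944, 0.1806, 0.2222, 0.2083, 0.1944], E[r] = 0.0694, γ^t·E[r] = 0.048611, running G = -0.118056
t=2: π = [0.1794, 0.1840, 0.2350, 0.1979, 0.2037], E[r] = 0.1065, γ^t·E[r] = 0.052176, running G = -0.065880
t=3: π = [0.1794, 0.1827, 0.2347, 0.1990, 0.2043], E[r] = 0.1073, γ^t·E[r] = 0.036788, running G = -0.029092
t=4: π = [0.1794, 0.1825, 0.2348, 0.1989, 0.2044], E[r] = 0.1077, γ^t·E[r] = 0.025854, running G = -0.003238
t=5: π = [0.1793, 0.1825, 0.2348, 0.1989, 0.2044], E[r] = 0.1077, γ^t·E[r] = 0.018105, running G = 0.014867
t=6: π = [0.1793, 0.1825, 0.2348, 0.1989, 0.2044], E[r] = 0.1077, γ^t·E[r] = 0.012674, running G = 0.027540
t=7: π = [0.1793, 0.1825, 0.2348, 0.1989, 0.2044], E[r] = 0.1077, γ^t·E[r] = 0.008872, running G = 0.036412
t=8: π = [0.1793, 0.1825, 0.2348, 0.1989, 0.2044], E[r] = 0.1077, γ^t·E[r] = 0.006210, running G = 0.042622

G = 0.0426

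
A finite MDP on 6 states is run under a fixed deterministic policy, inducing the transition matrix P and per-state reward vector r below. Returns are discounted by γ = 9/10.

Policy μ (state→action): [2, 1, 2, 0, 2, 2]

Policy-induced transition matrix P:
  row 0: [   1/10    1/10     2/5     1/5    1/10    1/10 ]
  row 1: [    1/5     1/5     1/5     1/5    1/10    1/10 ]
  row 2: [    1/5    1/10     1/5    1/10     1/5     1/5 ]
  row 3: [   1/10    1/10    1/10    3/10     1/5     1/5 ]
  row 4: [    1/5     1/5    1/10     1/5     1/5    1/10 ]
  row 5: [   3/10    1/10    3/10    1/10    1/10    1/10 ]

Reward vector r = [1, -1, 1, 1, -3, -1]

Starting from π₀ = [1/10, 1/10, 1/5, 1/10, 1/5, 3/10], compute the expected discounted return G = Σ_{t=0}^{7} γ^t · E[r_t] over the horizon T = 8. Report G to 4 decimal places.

t=0: π = [0.1000, 0.1000, 0.2000, 0.1000, 0.2000, 0.3000], E[r] = -0.6000, γ^t·E[r] = -0.600000, running G = -0.600000
t=1: π = [0.2100, 0.1300, 0.2200, 0.1600, 0.1500, 0.1300], E[r] = -0.1200, γ^t·E[r] = -0.108000, running G = -0.708000
t=2: π = [0.1760, 0.1280, 0.2240, 0.1810, 0.1530, 0.1380], E[r] = -0.1440, γ^t·E[r] = -0.116640, running G = -0.824640
t=3: π = [0.1781, 0.1281, 0.2156, 0.1819, 0.1558, 0.1405], E[r] = -0.1604, γ^t·E[r] = -0.116932, running G = -0.941572
t=4: π = [0.1781, 0.1284, 0.2159, 0.1826, 0.1553, 0.1398], E[r] = -0.1576, γ^t·E[r] = -0.103401, running G = -1.044973
t=5: π = [0.1779, 0.1284, 0.2158, 0.1827, 0.1554, 0.1398], E[r] = -0.1580, γ^t·E[r] = -0.093276, running G = -1.138249
t=6: π = [0.1779, 0.1284, 0.2158, 0.1827, 0.1554, 0.1398], E[r] = -0.1580, γ^t·E[r] = -0.083965, running G = -1.222214
t=7: π = [0.1779, 0.1284, 0.2158, 0.1827, 0.1554, 0.1398], E[r] = -0.1580, γ^t·E[r] = -0.075564, running G = -1.297779

G = -1.2978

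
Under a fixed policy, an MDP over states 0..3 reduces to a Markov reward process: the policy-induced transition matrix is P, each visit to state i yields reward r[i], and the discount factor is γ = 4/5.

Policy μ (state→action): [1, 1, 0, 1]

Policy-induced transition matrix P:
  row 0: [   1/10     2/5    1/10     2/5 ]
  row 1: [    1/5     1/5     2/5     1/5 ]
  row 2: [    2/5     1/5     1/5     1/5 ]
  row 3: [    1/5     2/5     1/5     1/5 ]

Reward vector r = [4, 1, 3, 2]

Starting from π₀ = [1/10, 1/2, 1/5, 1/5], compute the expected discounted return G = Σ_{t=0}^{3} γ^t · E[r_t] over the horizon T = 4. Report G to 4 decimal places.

t=0: π = [0.1000, 0.5000, 0.2000, 0.2000], E[r] = 1.9000, γ^t·E[r] = 1.900000, running G = 1.900000
t=1: π = [0.2300, 0.2600, 0.2900, 0.2200], E[r] = 2.4900, γ^t·E[r] = 1.992000, running G = 3.892000
t=2: π = [0.2350, 0.2900, 0.2290, 0.2460], E[r] = 2.4090, γ^t·E[r] = 1.541760, running G = 5.433760
t=3: π = [0.2223, 0.2962, 0.2345, 0.2470], E[r] = 2.3829, γ^t·E[r] = 1.220045, running G = 6.653805

G = 6.6538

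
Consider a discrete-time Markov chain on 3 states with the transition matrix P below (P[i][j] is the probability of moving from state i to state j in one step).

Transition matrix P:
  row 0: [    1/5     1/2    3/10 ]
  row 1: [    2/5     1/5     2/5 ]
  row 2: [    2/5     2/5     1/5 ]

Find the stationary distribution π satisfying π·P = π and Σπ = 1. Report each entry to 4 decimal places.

Balance equations π_j = Σ_i π_i·P[i][j]:
  π_0 = 1/5·π_0 + 2/5·π_1 + 2/5·π_2
  π_1 = 1/2·π_0 + 1/5·π_1 + 2/5·π_2
  normalize: π_0 + π_1 + π_2 = 1
Solving the linear system gives exactly π = [1/3, 13/36, 11/36].

π = [0.3333, 0.3611, 0.3056]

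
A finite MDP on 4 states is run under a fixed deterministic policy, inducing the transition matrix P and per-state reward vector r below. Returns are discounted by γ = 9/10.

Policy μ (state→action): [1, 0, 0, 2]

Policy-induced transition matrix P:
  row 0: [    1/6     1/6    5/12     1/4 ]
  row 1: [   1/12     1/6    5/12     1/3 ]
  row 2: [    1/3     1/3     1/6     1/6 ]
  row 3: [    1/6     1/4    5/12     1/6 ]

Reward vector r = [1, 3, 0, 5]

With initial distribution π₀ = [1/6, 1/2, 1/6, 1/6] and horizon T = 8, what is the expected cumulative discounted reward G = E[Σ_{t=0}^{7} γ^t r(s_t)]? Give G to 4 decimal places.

G = 12.1371

t=0: π = [0.1667, 0.5000, 0.1667, 0.1667], E[r] = 2.5000, γ^t·E[r] = 2.500000, running G = 2.500000
t=1: π = [0.1528, 0.2083, 0.3750, 0.2639], E[r] = 2.0972, γ^t·E[r] = 1.887500, running G = 4.387500
t=2: π = [0.2118, 0.2512, 0.3229, 0.2141], E[r] = 2.0359, γ^t·E[r] = 1.649063, running G = 6.036563
t=3: π = [0.1996, 0.2383, 0.3359, 0.2262], E[r] = 2.0454, γ^t·E[r] = 1.491117, running G = 7.527680
t=4: π = [0.2028, 0.2415, 0.3327, 0.2230], E[r] = 2.0424, γ^t·E[r] = 1.340017, running G = 8.867697
t=5: π = [0.2020, 0.2407, 0.3335, 0.2238], E[r] = 2.0432, γ^t·E[r] = 1.206471, running G = 10.074168
t=6: π = [0.2022, 0.2409, 0.3333, 0.2236], E[r] = 2.0430, γ^t·E[r] = 1.085718, running G = 11.159886
t=7: π = [0.2021, 0.2409, 0.3333, 0.2237], E[r] = 2.0430, γ^t·E[r] = 0.977171, running G = 12.137057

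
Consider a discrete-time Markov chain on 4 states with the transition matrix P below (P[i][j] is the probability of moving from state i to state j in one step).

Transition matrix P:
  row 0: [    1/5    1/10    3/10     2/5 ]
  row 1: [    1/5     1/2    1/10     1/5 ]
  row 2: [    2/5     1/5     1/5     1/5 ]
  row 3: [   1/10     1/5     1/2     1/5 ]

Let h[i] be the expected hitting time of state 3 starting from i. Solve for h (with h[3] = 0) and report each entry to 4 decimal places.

h = [3.2075, 4.0566, 3.8679, 0.0000]

First-step conditioning: h[3] = 0; for i ≠ 3, h[i] = 1 + Σ_k P[i][k]·h[k].
  h[0] = 1 + 1/5·h[0] + 1/10·h[1] + 3/10·h[2]
  h[1] = 1 + 1/5·h[0] + 1/2·h[1] + 1/10·h[2]
  h[2] = 1 + 2/5·h[0] + 1/5·h[1] + 1/5·h[2]
Solving the 3×3 linear system over states ≠ 3 gives exactly h = [170/53, 215/53, 205/53, 0] (h[3] = 0 is the target).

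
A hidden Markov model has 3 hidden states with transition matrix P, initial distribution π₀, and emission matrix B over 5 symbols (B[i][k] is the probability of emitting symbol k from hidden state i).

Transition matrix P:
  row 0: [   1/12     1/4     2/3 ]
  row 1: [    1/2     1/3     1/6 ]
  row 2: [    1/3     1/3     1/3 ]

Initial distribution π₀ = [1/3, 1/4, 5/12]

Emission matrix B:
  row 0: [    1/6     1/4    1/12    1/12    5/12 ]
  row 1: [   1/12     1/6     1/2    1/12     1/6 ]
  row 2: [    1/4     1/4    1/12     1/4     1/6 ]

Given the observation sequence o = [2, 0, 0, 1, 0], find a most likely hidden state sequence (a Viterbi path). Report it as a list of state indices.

t=0: δ = [2.778e-02, 1.250e-01, 3.472e-02]  (obs o_0=2)
t=1: δ = [1.042e-02, 3.472e-03, 5.208e-03]  ψ = [1, 1, 1]  (obs o_1=0)
t=2: δ = [2.894e-04, 2.170e-04, 1.736e-03]  ψ = [1, 0, 0]  (obs o_2=0)
t=3: δ = [1.447e-04, 9.645e-05, 1.447e-04]  ψ = [2, 2, 2]  (obs o_3=1)
t=4: δ = [8.038e-06, 4.019e-06, 2.411e-05]  ψ = [1, 2, 0]  (obs o_4=0)
backtrack: best end state = 2; path = [1, 0, 2, 0, 2]

path = [1, 0, 2, 0, 2]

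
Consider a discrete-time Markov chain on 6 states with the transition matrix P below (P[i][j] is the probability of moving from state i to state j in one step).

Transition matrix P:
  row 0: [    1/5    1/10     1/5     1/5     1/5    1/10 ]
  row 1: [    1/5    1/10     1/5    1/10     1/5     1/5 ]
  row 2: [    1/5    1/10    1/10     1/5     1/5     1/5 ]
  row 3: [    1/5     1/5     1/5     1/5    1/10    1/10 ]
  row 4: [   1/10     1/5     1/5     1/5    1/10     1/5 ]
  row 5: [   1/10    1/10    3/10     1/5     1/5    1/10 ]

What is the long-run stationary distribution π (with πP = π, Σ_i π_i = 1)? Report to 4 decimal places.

π = [0.1686, 0.1351, 0.1954, 0.1865, 0.1649, 0.1495]

Balance equations π_j = Σ_i π_i·P[i][j]:
  π_0 = 1/5·π_0 + 1/5·π_1 + 1/5·π_2 + 1/5·π_3 + 1/10·π_4 + 1/10·π_5
  π_1 = 1/10·π_0 + 1/10·π_1 + 1/10·π_2 + 1/5·π_3 + 1/5·π_4 + 1/10·π_5
  π_2 = 1/5·π_0 + 1/5·π_1 + 1/10·π_2 + 1/5·π_3 + 1/5·π_4 + 3/10·π_5
  π_3 = 1/5·π_0 + 1/10·π_1 + 1/5·π_2 + 1/5·π_3 + 1/5·π_4 + 1/5·π_5
  π_4 = 1/5·π_0 + 1/5·π_1 + 1/5·π_2 + 1/10·π_3 + 1/10·π_4 + 1/5·π_5
  normalize: π_0 + π_1 + π_2 + π_3 + π_4 + π_5 = 1
Solving the linear system gives exactly π = [3399/20165, 5/37, 213/1090, 69/370, 61/370, 163/1090].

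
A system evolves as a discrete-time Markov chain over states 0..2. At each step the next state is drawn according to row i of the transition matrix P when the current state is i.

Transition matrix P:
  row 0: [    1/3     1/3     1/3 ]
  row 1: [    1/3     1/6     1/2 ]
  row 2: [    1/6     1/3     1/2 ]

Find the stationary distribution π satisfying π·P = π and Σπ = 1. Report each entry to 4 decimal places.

π = [0.2571, 0.2857, 0.4571]

Balance equations π_j = Σ_i π_i·P[i][j]:
  π_0 = 1/3·π_0 + 1/3·π_1 + 1/6·π_2
  π_1 = 1/3·π_0 + 1/6·π_1 + 1/3·π_2
  normalize: π_0 + π_1 + π_2 = 1
Solving the linear system gives exactly π = [9/35, 2/7, 16/35].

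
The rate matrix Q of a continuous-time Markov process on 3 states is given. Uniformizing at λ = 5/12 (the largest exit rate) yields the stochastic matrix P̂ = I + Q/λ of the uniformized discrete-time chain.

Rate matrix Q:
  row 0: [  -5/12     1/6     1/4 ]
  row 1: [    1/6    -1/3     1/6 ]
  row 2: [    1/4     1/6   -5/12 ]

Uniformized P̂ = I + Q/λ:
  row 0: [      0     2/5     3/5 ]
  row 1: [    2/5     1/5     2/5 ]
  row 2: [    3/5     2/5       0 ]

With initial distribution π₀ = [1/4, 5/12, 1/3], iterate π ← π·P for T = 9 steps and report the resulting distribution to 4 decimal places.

t=0: π = [0.2500, 0.4167, 0.3333]
t=1: π = [0.3667, 0.3167, 0.3167]
t=2: π = [0.3167, 0.3367, 0.3467]
t=3: π = [0.3427, 0.3327, 0.3247]
t=4: π = [0.3279, 0.3335, 0.3387]
t=5: π = [0.3366, 0.3333, 0.3301]
t=6: π = [0.3314, 0.3333, 0.3353]
t=7: π = [0.3345, 0.3333, 0.3322]
t=8: π = [0.3326, 0.3333, 0.3340]
t=9: π = [0.3338, 0.3333, 0.3329]

π = [0.3338, 0.3333, 0.3329]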